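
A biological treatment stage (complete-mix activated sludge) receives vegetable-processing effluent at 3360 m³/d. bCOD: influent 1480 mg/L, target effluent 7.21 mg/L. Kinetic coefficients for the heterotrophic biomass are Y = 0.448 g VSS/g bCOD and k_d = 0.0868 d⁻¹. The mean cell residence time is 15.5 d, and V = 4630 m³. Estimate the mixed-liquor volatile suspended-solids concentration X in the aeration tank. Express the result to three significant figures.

Solving the biomass balance for X: X = Y Q (S₀−S) θ_c / [V (1+k_d θ_c)] = 0.448 × 3360 × (1480 − 7.21) × 15.5 / [4630 × (1 + 0.0868 × 15.5)] = 3164 mg/L.

X ≈ 3160 mg/L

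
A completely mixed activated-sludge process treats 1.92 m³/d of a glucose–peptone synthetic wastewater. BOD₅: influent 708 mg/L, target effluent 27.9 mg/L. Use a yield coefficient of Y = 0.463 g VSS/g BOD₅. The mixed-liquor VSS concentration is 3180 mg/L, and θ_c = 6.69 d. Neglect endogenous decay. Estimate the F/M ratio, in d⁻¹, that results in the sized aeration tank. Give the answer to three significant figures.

V·X = Y·Q·ΔS·θ_c gives V = 0.463 × 1.92 × (708 − 27.9) × 6.69 / 3180 = 1.272 m³.
F/M = applied load / biomass = Q·S₀/(V·X) = 1.92 × 708 / (1.272 × 3180) = 0.3361 d⁻¹.

F/M ≈ 0.336 d⁻¹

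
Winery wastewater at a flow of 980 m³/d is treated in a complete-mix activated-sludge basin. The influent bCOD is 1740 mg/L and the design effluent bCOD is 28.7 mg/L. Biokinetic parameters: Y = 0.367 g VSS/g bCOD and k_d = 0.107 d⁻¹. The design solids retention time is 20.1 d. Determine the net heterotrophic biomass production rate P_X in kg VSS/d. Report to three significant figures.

Observed yield with endogenous decay: Y_obs = Y / (1 + k_d·θ_c) = 0.367 / (1 + 0.107 × 20.1) = 0.367 / 3.151 = 0.1165 g VSS/g bCOD.
Q·(S₀ − S) = 980 × (1740 − 28.7) × 10⁻³ = 1677 kg/d removed.
Biomass produced: P_X = Y_obs·Q·ΔS = 0.1165 × 1677 ≈ 195.3 kg VSS/d.

P_X ≈ 195 kg VSS/d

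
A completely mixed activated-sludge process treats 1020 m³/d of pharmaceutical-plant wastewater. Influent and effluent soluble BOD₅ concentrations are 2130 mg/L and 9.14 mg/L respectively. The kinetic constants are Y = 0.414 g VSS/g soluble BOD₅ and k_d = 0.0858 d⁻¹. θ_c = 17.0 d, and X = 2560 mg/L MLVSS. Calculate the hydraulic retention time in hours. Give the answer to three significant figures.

τ ≈ 56.9 h

From the SRT design equation V = Y Q (S₀−S) θ_c / [X (1 + k_d θ_c)] = 0.414 × 1020 × (2130 − 9.14) × 17.0 / [2560 × (1 + 0.0858 × 17.0)] = 1.52×10^7 / 6294 = 2419 m³.
τ = V/Q = 2419/1020 = 2.372 d, or 56.92 h.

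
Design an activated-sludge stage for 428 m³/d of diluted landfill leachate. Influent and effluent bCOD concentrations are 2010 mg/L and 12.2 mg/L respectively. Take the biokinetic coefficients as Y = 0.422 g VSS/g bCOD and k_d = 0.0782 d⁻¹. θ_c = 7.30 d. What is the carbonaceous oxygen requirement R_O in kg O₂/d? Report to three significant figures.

Observed yield with endogenous decay: Y_obs = Y / (1 + k_d·θ_c) = 0.422 / (1 + 0.0782 × 7.30) = 0.422 / 1.571 = 0.2686 g VSS/g bCOD.
Substrate removed = Q·(S₀ − S) = 428 m³/d × (2010 − 12.2) g/m³ = 8.55×10^5 g/d = 855.1 kg/d.
Biomass synthesised: P_X = Y_obs × 855.1 = 229.7 kg VSS/d.
R_O = Q·ΔS − 1.42 P_X = 855.1 − 326.2 = 528.9 kg O₂/d.

R_O ≈ 529 kg O₂/d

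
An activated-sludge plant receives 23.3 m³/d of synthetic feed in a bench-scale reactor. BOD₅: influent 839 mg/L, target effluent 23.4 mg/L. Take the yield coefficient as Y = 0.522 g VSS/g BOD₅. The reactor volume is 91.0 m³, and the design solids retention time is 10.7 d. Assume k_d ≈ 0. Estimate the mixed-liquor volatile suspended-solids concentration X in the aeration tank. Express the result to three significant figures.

X ≈ 1170 mg/L

From V·X = Y·Q·(S₀ − S)·θ_c (decay neglected): X = 0.522 × 23.3 × (839 − 23.4) × 10.7 / 91.0 = 1166 mg/L.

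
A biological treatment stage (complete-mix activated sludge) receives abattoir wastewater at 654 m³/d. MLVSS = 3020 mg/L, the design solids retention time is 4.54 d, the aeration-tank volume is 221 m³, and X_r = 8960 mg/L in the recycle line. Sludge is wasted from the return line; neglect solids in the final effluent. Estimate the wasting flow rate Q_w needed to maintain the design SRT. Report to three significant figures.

Q_w = (V·X)/(θ_c X_r) = 221.0 × 3020 / (4.54 × 8960) = 16.41 m³/d.

Q_w ≈ 16.4 m³/d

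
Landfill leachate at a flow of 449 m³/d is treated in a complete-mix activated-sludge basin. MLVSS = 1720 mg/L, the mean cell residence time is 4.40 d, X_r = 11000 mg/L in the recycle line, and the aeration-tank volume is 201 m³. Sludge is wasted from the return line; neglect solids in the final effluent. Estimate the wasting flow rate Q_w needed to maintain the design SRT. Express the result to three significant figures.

Q_w ≈ 7.14 m³/d

θ_c = V·X/(Q_w·X_r) when wasting from the recycle, so Q_w = V·X/(θ_c·X_r) = 201.0 × 1720 / (4.40 × 11000) = 7.143 m³/d.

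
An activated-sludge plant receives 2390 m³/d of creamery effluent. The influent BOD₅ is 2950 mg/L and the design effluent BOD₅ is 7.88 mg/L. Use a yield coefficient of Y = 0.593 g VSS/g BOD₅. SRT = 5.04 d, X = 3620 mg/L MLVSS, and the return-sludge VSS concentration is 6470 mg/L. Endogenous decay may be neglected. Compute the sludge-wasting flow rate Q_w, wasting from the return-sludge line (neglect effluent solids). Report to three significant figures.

Q_w ≈ 644 m³/d

Biomass mass balance (decay neglected): V·X = Y·Q·(S₀ − S)·θ_c, so V = 0.593 × 2390 × (2950 − 7.88) × 5.04 / 3620 = 5805 m³.
Wasting from the return line (neglecting effluent solids): Q_w = V·X / (θ_c·X_r) = 5805 × 3620 / (5.04 × 6470) = 644.5 m³/d.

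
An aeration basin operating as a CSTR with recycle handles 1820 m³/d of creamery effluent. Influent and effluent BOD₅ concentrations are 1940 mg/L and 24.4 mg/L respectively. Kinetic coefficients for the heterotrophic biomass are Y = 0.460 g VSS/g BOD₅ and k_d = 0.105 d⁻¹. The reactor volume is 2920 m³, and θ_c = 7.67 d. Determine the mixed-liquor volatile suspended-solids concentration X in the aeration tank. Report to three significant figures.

X ≈ 2330 mg/L

Solving the biomass balance for X: X = Y Q (S₀−S) θ_c / [V (1+k_d θ_c)] = 0.460 × 1820 × (1940 − 24.4) × 7.67 / [2920 × (1 + 0.105 × 7.67)] = 2333 mg/L.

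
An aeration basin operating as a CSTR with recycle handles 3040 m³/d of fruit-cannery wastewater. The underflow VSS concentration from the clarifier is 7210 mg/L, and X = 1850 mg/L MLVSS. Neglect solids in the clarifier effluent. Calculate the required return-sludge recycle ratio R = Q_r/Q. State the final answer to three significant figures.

R ≈ 0.345

Mass balance around the secondary clarifier (neglecting effluent solids): R = X / (X_r − X) = 1850 / (7210 − 1850) = 0.3451.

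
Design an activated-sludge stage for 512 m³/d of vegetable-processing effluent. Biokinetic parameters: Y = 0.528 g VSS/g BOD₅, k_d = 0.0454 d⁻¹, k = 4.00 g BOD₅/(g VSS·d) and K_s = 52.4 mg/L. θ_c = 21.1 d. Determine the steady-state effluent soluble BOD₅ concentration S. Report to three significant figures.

S ≈ 2.41 mg/L

For a completely mixed reactor with recycle the Lawrence–McCarty relation gives S = K_s·(1 + k_d·θ_c) / [θ_c·(Y·k − k_d) − 1] = 52.4 × (1 + 0.0454 × 21.1) / [21.1 × (0.528 × 4.00 − 0.0454) − 1] = 102.6 / 42.61 = 2.408 mg/L.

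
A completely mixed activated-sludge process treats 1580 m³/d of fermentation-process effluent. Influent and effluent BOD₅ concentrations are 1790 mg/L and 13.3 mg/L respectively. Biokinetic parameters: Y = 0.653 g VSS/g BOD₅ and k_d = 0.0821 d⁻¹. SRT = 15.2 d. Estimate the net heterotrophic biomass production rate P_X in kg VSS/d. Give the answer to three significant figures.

P_X ≈ 815 kg VSS/d

Correct the yield for decay: Y_obs = Y/(1 + k_d θ_c) = 0.653 / (1 + 0.0821 × 15.2) = 0.653 / 2.248 = 0.2905.
Q·(S₀ − S) = 1580 × (1790 − 13.3) × 10⁻³ = 2807 kg/d removed.
So the net sludge growth is P_X = 0.2905 × 2807 = 815.5 kg VSS/d.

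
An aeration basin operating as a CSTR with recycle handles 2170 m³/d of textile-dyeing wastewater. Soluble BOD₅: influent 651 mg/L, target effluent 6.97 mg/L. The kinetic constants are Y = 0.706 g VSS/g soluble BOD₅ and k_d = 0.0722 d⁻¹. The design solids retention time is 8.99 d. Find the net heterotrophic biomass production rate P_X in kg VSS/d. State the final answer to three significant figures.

P_X ≈ 598 kg VSS/d

Correct the yield for decay: Y_obs = Y/(1 + k_d θ_c) = 0.706 / (1 + 0.0722 × 8.99) = 0.706 / 1.649 = 0.4281.
ΔS = 651 − 6.97 = 644.0 mg/L, so the substrate removal rate is 2170 × 644.0/1000 = 1398 kg soluble BOD₅/d.
Biomass produced: P_X = Y_obs·Q·ΔS = 0.4281 × 1398 ≈ 598.3 kg VSS/d.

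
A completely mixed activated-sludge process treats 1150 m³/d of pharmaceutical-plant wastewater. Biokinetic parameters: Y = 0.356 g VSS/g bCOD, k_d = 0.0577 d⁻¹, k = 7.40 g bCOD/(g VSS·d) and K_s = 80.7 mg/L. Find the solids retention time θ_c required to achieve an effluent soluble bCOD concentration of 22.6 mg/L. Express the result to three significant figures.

θ_c ≈ 1.93 d

Specific growth rate at S = 22.6 mg/L: μ = YkS/(K_s+S) = 0.356·7.40·22.6/(80.7+22.6) = 0.5764 d⁻¹.
Then 1/θ_c = μ − k_d = 0.5764 − 0.0577 = 0.5187 d⁻¹, giving θ_c = 1.928 d.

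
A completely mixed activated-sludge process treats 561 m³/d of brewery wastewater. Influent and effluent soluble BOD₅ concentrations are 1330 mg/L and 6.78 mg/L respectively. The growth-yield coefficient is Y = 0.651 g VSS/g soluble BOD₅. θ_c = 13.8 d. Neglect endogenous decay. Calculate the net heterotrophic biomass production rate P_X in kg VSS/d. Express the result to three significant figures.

P_X ≈ 483 kg VSS/d

No decay correction is needed, so Y_obs = Y = 0.651.
Mass of soluble BOD₅ removed per day: Q(S₀ − S) = 561 × 1323 g/m³ = 742.3 kg/d.
So the net sludge growth is P_X = 0.6510 × 742.3 = 483.3 kg VSS/d.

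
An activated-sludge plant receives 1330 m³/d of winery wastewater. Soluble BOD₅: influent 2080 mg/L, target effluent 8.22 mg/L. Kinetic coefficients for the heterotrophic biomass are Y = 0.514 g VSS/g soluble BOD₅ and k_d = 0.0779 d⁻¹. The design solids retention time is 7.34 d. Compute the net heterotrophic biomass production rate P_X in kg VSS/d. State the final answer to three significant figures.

The observed yield is Y_obs = Y/(1 + k_d·θ_c) = 0.514 / (1 + 0.0779 × 7.34) = 0.514 / 1.572 = 0.3270 g VSS per g soluble BOD₅ removed.
Q·(S₀ − S) = 1330 × (2080 − 8.22) × 10⁻³ = 2755 kg/d removed.
P_X = Y_obs · Q(S₀ − S) = 0.3270 × 2755 = 901.1 kg VSS/d.

P_X ≈ 901 kg VSS/d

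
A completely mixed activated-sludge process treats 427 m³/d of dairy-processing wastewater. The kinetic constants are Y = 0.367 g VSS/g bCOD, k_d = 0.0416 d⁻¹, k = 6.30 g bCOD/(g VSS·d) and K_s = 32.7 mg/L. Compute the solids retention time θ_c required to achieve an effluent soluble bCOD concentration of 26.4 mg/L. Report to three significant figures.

θ_c ≈ 1.01 d

At the target effluent, Y k S/(K_s+S) = 0.367×6.30×26.4/59.10 = 1.033 d⁻¹.
1/θ_c = 1.033 − 0.0416 = 0.9912 d⁻¹, so θ_c = 1.009 d.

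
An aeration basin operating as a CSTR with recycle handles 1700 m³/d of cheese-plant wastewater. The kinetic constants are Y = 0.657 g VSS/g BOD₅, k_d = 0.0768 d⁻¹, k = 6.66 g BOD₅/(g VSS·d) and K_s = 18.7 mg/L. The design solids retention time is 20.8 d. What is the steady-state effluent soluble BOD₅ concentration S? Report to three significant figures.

From the Monod/SRT balance for a CMAS, S = K_s·(1+k_d θ_c)/[θ_c·(Y k − k_d) − 1] = 18.7 × (1 + 0.0768 × 20.8) / [20.8 × (0.657 × 6.66 − 0.0768) − 1] = 48.57 / 88.42 = 0.5494 mg/L.

S ≈ 0.549 mg/L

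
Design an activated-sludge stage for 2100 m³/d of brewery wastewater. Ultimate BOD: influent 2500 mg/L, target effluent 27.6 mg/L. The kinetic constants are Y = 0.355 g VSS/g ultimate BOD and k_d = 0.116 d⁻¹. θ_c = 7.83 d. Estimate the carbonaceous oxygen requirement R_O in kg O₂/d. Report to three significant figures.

The observed yield is Y_obs = Y/(1 + k_d·θ_c) = 0.355 / (1 + 0.116 × 7.83) = 0.355 / 1.908 = 0.1860 g VSS per g ultimate BOD removed.
ΔS = 2500 − 27.6 = 2472 mg/L, so the substrate removal rate is 2100 × 2472/1000 = 5192 kg ultimate BOD/d.
Net sludge production P_X = 0.1860 × 5192 = 965.9 kg VSS/d.
R_O = Q·ΔS − 1.42 P_X = 5192 − 1372 = 3820 kg O₂/d.

R_O ≈ 3820 kg O₂/d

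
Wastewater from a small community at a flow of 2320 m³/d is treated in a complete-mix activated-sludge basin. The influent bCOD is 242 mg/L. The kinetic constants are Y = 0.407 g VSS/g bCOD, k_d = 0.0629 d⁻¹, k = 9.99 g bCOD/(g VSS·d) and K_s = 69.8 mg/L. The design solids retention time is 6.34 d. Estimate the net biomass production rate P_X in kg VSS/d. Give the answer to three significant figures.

Effluent substrate depends only on kinetics and SRT: S = K_s(1 + k_d θ_c) / [θ_c(Yk − k_d) − 1] = 69.8 × (1 + 0.0629 × 6.34) / [6.34 × (0.407 × 9.99 − 0.0629) − 1] = 97.64 / 24.38 = 4.005 mg/L.
The observed yield is Y_obs = Y/(1 + k_d·θ_c) = 0.407 / (1 + 0.0629 × 6.34) = 0.407 / 1.399 = 0.2910 g VSS per g bCOD removed.
Substrate removed = Q·(S₀ − S) = 2320 m³/d × (242 − 4.00) g/m³ = 5.52×10^5 g/d = 552.2 kg/d.
Biomass produced: P_X = Y_obs·Q·ΔS = 0.2910 × 552.2 ≈ 160.7 kg VSS/d.

P_X ≈ 161 kg VSS/d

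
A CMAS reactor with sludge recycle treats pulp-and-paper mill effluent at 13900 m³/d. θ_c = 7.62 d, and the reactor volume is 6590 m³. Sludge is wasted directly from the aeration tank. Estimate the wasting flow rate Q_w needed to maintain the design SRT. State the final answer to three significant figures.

Q_w ≈ 865 m³/d

For wasting at MLVSS concentration, Q_w = V/θ_c = 6590/7.62 = 864.8 m³/d.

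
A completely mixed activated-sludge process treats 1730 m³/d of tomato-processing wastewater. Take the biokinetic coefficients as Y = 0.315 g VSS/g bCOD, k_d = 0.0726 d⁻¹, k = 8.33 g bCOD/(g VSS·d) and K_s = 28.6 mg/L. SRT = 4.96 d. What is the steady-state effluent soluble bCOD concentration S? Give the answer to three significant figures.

S ≈ 3.34 mg/L

From the Monod/SRT balance for a CMAS, S = K_s·(1+k_d θ_c)/[θ_c·(Y k − k_d) − 1] = 28.6 × (1 + 0.0726 × 4.96) / [4.96 × (0.315 × 8.33 − 0.0726) − 1] = 38.90 / 11.65 = 3.338 mg/L.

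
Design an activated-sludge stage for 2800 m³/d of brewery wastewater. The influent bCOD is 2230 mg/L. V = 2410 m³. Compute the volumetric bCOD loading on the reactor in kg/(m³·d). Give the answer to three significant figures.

L_v ≈ 2.59 kg bCOD/(m³·d)

Applied bCOD load per unit volume = Q·S₀/V = (2800 × 2230/1000)/2410 = 2.591 kg bCOD·m⁻³·d⁻¹.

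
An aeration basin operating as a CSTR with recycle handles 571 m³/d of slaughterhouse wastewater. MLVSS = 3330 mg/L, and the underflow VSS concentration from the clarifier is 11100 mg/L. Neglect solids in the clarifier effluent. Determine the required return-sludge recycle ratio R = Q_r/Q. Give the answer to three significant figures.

Mass balance around the secondary clarifier (neglecting effluent solids): R = X / (X_r − X) = 3330 / (11100 − 3330) = 0.4286.

R ≈ 0.429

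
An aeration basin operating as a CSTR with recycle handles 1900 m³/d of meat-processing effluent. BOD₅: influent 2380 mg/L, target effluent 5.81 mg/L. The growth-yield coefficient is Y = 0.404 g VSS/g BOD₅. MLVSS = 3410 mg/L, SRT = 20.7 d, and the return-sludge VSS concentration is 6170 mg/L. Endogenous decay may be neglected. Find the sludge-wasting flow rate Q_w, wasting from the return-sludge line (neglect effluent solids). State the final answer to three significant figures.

With k_d = 0 the design equation reduces to V = Y Q (S₀−S) θ_c / X = 0.404 × 1900 × (2380 − 5.81) × 20.7 / 3410 = 11063 m³.
Wasting from the return line (neglecting effluent solids): Q_w = V·X / (θ_c·X_r) = 11063 × 3410 / (20.7 × 6170) = 295.4 m³/d.

Q_w ≈ 295 m³/d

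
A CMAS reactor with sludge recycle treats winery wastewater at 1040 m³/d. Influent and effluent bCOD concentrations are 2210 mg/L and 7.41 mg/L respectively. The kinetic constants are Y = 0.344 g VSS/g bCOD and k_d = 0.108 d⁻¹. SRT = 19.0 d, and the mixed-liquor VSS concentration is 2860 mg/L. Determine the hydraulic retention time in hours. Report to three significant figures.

τ ≈ 39.6 h

From the SRT design equation V = Y Q (S₀−S) θ_c / [X (1 + k_d θ_c)] = 0.344 × 1040 × (2210 − 7.41) × 19.0 / [2860 × (1 + 0.108 × 19.0)] = 1.5×10^7 / 8729 = 1715 m³.
Hydraulic retention time τ = V/Q = 1715 / 1040 = 1.649 d = 39.58 h.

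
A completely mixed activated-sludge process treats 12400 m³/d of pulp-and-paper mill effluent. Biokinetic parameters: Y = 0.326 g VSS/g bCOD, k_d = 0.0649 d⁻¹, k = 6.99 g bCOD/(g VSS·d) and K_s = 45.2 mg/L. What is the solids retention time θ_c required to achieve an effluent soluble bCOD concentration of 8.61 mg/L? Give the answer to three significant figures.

θ_c ≈ 3.34 d

Specific growth rate at S = 8.61 mg/L: μ = YkS/(K_s+S) = 0.326·6.99·8.61/(45.2+8.61) = 0.3646 d⁻¹.
θ_c = 1/(μ − k_d) = 1/(0.3646 − 0.0649) = 1/0.2997 = 3.336 d.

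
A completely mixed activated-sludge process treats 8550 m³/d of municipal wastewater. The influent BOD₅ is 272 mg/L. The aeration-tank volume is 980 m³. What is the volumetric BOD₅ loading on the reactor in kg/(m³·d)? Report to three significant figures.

Volumetric loading L_v = Q·S₀ / V = 8550 × 272 g/m³ / 980.0 m³ = 2373 g/(m³·d) = 2.373 kg BOD₅/(m³·d).

L_v ≈ 2.37 kg BOD₅/(m³·d)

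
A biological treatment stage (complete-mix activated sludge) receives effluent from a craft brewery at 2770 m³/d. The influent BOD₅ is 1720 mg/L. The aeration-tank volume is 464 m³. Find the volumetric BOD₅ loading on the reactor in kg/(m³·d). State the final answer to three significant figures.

L_v ≈ 10.3 kg BOD₅/(m³·d)

Volumetric loading L_v = Q·S₀ / V = 2770 × 1720 g/m³ / 464.0 m³ = 10268 g/(m³·d) = 10.27 kg BOD₅/(m³·d).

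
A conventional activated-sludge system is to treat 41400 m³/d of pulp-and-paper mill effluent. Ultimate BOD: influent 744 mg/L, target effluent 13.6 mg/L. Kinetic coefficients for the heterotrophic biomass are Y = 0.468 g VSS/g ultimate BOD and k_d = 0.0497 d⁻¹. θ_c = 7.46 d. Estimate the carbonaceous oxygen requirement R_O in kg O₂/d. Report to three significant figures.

The observed yield is Y_obs = Y/(1 + k_d·θ_c) = 0.468 / (1 + 0.0497 × 7.46) = 0.468 / 1.371 = 0.3414 g VSS per g ultimate BOD removed.
Mass of ultimate BOD removed per day: Q(S₀ − S) = 41400 × 730.4 g/m³ = 30239 kg/d.
Biomass synthesised: P_X = Y_obs × 30239 = 10324 kg VSS/d.
R_O = Q·ΔS − 1.42 P_X = 30239 − 14660 = 15579 kg O₂/d.

R_O ≈ 15600 kg O₂/d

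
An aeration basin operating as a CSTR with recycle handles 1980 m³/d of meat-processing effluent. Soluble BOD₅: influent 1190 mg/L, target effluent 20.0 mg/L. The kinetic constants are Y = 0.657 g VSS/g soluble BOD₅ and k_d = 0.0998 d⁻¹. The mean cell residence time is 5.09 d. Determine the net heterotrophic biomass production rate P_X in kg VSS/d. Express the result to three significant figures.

P_X ≈ 1010 kg VSS/d

Correct the yield for decay: Y_obs = Y/(1 + k_d θ_c) = 0.657 / (1 + 0.0998 × 5.09) = 0.657 / 1.508 = 0.4357.
Mass of soluble BOD₅ removed per day: Q(S₀ − S) = 1980 × 1170 g/m³ = 2317 kg/d.
Net biomass production P_X = Y_obs × Q·(S₀ − S) = 0.4357 × 2317 = 1009 kg VSS/d.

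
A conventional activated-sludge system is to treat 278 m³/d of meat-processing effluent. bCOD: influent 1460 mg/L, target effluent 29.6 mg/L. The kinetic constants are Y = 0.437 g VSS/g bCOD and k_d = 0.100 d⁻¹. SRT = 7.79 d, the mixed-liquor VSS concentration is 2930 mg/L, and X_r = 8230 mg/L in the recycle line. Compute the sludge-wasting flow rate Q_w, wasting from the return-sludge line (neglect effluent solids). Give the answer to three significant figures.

Steady-state biomass mass balance: V·X·(1 + k_d·θ_c) = Y·Q·(S₀ − S)·θ_c, so V = 0.437 × 278 × (1460 − 29.6) × 7.79 / [2930 × (1 + 0.100 × 7.79)] = 1.35×10^6 / 5212 = 259.7 m³.
Wasting from the return line (neglecting effluent solids): Q_w = V·X / (θ_c·X_r) = 259.7 × 2930 / (7.79 × 8230) = 11.87 m³/d.

Q_w ≈ 11.9 m³/d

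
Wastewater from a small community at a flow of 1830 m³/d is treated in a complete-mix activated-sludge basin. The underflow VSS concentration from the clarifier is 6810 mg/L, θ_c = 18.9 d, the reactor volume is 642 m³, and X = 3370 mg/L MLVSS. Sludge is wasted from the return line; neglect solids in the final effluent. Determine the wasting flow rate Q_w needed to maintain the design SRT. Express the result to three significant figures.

Q_w ≈ 16.8 m³/d

θ_c = V·X/(Q_w·X_r) when wasting from the recycle, so Q_w = V·X/(θ_c·X_r) = 642.0 × 3370 / (18.9 × 6810) = 16.81 m³/d.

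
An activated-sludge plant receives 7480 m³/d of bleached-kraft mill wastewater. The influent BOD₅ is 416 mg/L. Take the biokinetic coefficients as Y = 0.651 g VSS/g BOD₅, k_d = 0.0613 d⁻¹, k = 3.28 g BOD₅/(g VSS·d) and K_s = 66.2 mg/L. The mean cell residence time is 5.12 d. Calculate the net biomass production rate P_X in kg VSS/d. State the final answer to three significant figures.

Effluent substrate depends only on kinetics and SRT: S = K_s(1 + k_d θ_c) / [θ_c(Yk − k_d) − 1] = 66.2 × (1 + 0.0613 × 5.12) / [5.12 × (0.651 × 3.28 − 0.0613) − 1] = 86.98 / 9.619 = 9.042 mg/L.
The observed yield is Y_obs = Y/(1 + k_d·θ_c) = 0.651 / (1 + 0.0613 × 5.12) = 0.651 / 1.314 = 0.4955 g VSS per g BOD₅ removed.
Mass of BOD₅ removed per day: Q(S₀ − S) = 7480 × 407.0 g/m³ = 3044 kg/d.
P_X = Y_obs · Q(S₀ − S) = 0.4955 × 3044 = 1508 kg VSS/d.

P_X ≈ 1510 kg VSS/d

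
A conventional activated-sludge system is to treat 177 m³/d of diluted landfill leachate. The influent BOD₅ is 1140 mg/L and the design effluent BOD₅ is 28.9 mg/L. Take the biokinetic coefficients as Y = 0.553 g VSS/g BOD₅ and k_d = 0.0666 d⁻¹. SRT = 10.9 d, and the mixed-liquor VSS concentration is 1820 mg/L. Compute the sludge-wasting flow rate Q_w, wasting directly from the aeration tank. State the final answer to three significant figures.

Rearranging the biomass balance for a CMAS with decay, V = Y·Q·ΔS·θ_c / [X·(1+k_d θ_c)] = 0.553 × 177 × (1140 − 28.9) × 10.9 / [1820 × (1 + 0.0666 × 10.9)] = 1.19×10^6 / 3141 = 377.4 m³.
For wasting at MLVSS concentration, Q_w = V/θ_c = 377.4/10.9 = 34.62 m³/d.

Q_w ≈ 34.6 m³/d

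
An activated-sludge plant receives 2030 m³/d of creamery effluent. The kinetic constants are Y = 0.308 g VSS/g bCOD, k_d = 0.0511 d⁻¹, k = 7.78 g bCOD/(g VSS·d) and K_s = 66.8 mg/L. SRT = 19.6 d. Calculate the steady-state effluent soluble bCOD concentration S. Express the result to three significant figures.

For a completely mixed reactor with recycle the Lawrence–McCarty relation gives S = K_s·(1 + k_d·θ_c) / [θ_c·(Y·k − k_d) − 1] = 66.8 × (1 + 0.0511 × 19.6) / [19.6 × (0.308 × 7.78 − 0.0511) − 1] = 133.7 / 44.96 = 2.974 mg/L.

S ≈ 2.97 mg/L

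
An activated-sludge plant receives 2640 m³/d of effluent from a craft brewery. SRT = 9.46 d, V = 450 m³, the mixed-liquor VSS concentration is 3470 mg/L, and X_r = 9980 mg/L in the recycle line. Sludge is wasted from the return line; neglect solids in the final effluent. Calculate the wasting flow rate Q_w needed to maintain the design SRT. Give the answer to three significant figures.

Q_w ≈ 16.5 m³/d

Wasting from the return line (neglecting effluent solids): Q_w = V·X / (θ_c·X_r) = 450.0 × 3470 / (9.46 × 9980) = 16.54 m³/d.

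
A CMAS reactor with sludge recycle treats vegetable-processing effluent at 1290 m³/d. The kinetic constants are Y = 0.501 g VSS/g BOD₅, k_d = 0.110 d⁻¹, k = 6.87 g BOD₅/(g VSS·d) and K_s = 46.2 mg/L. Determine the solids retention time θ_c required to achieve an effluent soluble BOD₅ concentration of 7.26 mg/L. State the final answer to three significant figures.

Specific growth rate at S = 7.26 mg/L: μ = YkS/(K_s+S) = 0.501·6.87·7.26/(46.2+7.26) = 0.4674 d⁻¹.
1/θ_c = 0.4674 − 0.110 = 0.3574 d⁻¹, so θ_c = 2.798 d.

θ_c ≈ 2.80 d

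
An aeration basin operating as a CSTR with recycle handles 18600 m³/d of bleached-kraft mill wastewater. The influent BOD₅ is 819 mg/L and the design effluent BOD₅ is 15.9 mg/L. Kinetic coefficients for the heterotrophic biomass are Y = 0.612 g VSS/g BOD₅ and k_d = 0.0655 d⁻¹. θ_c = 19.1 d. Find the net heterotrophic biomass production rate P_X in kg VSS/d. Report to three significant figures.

P_X ≈ 4060 kg VSS/d

The observed yield is Y_obs = Y/(1 + k_d·θ_c) = 0.612 / (1 + 0.0655 × 19.1) = 0.612 / 2.251 = 0.2719 g VSS per g BOD₅ removed.
ΔS = 819 − 15.9 = 803.1 mg/L, so the substrate removal rate is 18600 × 803.1/1000 = 14938 kg BOD₅/d.
P_X = Y_obs · Q(S₀ − S) = 0.2719 × 14938 = 4061 kg VSS/d.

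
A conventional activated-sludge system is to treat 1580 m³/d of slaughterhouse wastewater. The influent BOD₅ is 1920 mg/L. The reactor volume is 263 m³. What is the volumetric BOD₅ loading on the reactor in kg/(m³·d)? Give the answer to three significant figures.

L_v ≈ 11.5 kg BOD₅/(m³·d)

Applied BOD₅ load per unit volume = Q·S₀/V = (1580 × 1920/1000)/263.0 = 11.53 kg BOD₅·m⁻³·d⁻¹.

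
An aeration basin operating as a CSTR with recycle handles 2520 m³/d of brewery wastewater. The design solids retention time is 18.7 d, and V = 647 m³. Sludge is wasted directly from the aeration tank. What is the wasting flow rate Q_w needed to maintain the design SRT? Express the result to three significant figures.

For wasting at MLVSS concentration, Q_w = V/θ_c = 647.0/18.7 = 34.60 m³/d.

Q_w ≈ 34.6 m³/d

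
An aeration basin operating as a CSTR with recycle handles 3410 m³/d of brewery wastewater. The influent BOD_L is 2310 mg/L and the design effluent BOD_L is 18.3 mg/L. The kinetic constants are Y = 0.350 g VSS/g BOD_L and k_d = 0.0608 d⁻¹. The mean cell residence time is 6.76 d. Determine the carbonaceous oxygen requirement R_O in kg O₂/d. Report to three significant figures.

Correct the yield for decay: Y_obs = Y/(1 + k_d θ_c) = 0.350 / (1 + 0.0608 × 6.76) = 0.350 / 1.411 = 0.2480.
ΔS = 2310 − 18.3 = 2292 mg/L, so the substrate removal rate is 3410 × 2292/1000 = 7815 kg BOD_L/d.
P_X = Y_obs·Q·(S₀ − S) = 0.2480 × 7815 = 1938 kg VSS/d.
Carbonaceous O₂ demand = substrate oxidised − cell-mass equivalent = 7815 − 1.42 × 1938 = 5062 kg O₂/d.

R_O ≈ 5060 kg O₂/d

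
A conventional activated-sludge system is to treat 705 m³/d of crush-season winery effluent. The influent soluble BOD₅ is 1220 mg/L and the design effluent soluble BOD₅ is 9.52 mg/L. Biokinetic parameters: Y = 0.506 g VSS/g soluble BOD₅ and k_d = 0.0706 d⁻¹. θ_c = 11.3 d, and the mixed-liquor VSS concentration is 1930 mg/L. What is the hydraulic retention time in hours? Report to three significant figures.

τ ≈ 47.9 h

From the SRT design equation V = Y Q (S₀−S) θ_c / [X (1 + k_d θ_c)] = 0.506 × 705 × (1220 − 9.52) × 11.3 / [1930 × (1 + 0.0706 × 11.3)] = 4.88×10^6 / 3470 = 1406 m³.
HRT = V/Q = 1406 m³ / 705 m³·d⁻¹ = 1.995 d × 24 = 47.87 h.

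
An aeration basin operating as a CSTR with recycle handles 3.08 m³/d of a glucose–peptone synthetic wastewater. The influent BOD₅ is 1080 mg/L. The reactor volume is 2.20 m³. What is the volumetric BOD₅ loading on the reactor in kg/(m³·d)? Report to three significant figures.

L_v ≈ 1.51 kg BOD₅/(m³·d)

Applied BOD₅ load per unit volume = Q·S₀/V = (3.08 × 1080/1000)/2.200 = 1.512 kg BOD₅·m⁻³·d⁻¹.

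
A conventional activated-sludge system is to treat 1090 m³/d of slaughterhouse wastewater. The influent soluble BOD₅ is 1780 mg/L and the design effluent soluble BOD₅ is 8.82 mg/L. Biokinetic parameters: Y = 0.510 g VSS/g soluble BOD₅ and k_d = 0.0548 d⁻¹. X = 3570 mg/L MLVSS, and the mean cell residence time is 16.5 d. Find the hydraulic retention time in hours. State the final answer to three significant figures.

τ ≈ 52.6 h

From the SRT design equation V = Y Q (S₀−S) θ_c / [X (1 + k_d θ_c)] = 0.510 × 1090 × (1780 − 8.82) × 16.5 / [3570 × (1 + 0.0548 × 16.5)] = 1.62×10^7 / 6798 = 2390 m³.
τ = V/Q = 2390/1090 = 2.192 d, or 52.62 h.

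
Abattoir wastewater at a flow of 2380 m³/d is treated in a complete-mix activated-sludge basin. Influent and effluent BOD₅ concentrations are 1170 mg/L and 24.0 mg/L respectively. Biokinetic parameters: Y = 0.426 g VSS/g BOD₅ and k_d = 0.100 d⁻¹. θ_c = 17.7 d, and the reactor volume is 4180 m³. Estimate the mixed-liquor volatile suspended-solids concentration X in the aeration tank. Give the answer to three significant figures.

X ≈ 1780 mg/L

Solving the biomass balance for X: X = Y Q (S₀−S) θ_c / [V (1+k_d θ_c)] = 0.426 × 2380 × (1170 − 24.0) × 17.7 / [4180 × (1 + 0.100 × 17.7)] = 1776 mg/L.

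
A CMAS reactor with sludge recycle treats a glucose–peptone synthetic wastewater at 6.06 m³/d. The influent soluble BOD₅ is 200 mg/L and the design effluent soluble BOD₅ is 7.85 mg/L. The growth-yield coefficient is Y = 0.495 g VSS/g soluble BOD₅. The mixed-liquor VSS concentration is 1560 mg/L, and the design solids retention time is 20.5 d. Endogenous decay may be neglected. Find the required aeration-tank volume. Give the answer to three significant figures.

V ≈ 7.57 m³

Biomass mass balance (decay neglected): V·X = Y·Q·(S₀ − S)·θ_c, so V = 0.495 × 6.06 × (200 − 7.85) × 20.5 / 1560 = 7.574 m³.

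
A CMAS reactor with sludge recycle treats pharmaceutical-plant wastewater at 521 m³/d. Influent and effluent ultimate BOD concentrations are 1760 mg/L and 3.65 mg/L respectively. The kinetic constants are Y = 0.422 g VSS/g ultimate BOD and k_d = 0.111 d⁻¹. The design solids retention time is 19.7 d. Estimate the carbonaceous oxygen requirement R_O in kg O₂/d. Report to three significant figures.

Y_obs = Y / (1 + k_d θ_c) = 0.422 / (1 + 0.111 × 19.7) = 0.422 / 3.187 = 0.1324.
Q·(S₀ − S) = 521 × (1760 − 3.65) × 10⁻³ = 915.1 kg/d removed.
P_X = Y_obs·Q·(S₀ − S) = 0.1324 × 915.1 = 121.2 kg VSS/d.
Carbonaceous O₂ demand = substrate oxidised − cell-mass equivalent = 915.1 − 1.42 × 121.2 = 743.0 kg O₂/d.

R_O ≈ 743 kg O₂/d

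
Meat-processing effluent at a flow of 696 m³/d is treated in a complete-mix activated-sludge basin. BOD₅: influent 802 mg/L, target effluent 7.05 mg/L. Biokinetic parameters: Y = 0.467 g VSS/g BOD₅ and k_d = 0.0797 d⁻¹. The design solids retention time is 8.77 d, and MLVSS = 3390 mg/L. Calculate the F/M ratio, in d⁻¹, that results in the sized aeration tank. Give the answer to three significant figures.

F/M ≈ 0.419 d⁻¹

Steady-state biomass mass balance: V·X·(1 + k_d·θ_c) = Y·Q·(S₀ − S)·θ_c, so V = 0.467 × 696 × (802 − 7.05) × 8.77 / [3390 × (1 + 0.0797 × 8.77)] = 2.27×10^6 / 5760 = 393.4 m³.
F/M = applied load / biomass = Q·S₀/(V·X) = 696 × 802 / (393.4 × 3390) = 0.4185 d⁻¹.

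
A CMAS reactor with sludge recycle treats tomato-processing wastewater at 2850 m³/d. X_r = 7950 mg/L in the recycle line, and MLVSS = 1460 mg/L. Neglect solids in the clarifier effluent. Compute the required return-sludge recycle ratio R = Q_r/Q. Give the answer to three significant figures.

R ≈ 0.225

Solids balance on the clarifier gives (1+R)X = R·X_r, so R = X/(X_r − X) = 1460 / (7950 − 1460) = 0.2250.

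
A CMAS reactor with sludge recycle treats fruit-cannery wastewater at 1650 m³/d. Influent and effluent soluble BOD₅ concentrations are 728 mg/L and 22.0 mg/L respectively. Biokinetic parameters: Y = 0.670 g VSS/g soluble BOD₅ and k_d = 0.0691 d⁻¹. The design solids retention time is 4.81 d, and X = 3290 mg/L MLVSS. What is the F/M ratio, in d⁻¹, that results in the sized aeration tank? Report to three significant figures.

F/M ≈ 0.426 d⁻¹

From the SRT design equation V = Y Q (S₀−S) θ_c / [X (1 + k_d θ_c)] = 0.670 × 1650 × (728 − 22.0) × 4.81 / [3290 × (1 + 0.0691 × 4.81)] = 3.75×10^6 / 4384 = 856.4 m³.
Food-to-microorganism ratio F/M = Q S₀ / (V X) = 1650 × 728 / (856.4 × 3290) = 0.4263 d⁻¹.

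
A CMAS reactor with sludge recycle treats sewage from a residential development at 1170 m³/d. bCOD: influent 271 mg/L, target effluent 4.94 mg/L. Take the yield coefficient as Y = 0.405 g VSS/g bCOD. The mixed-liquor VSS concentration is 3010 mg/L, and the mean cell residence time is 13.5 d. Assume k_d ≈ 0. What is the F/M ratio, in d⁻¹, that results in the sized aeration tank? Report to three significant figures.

F/M ≈ 0.186 d⁻¹

Biomass mass balance (decay neglected): V·X = Y·Q·(S₀ − S)·θ_c, so V = 0.405 × 1170 × (271 − 4.94) × 13.5 / 3010 = 565.4 m³.
F/M = applied load / biomass = Q·S₀/(V·X) = 1170 × 271 / (565.4 × 3010) = 0.1863 d⁻¹.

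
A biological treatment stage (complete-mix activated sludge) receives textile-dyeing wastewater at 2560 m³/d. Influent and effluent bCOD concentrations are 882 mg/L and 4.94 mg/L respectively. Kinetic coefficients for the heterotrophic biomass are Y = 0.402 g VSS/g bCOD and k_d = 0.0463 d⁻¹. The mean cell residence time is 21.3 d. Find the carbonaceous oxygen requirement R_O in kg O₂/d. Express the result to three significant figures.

Correct the yield for decay: Y_obs = Y/(1 + k_d θ_c) = 0.402 / (1 + 0.0463 × 21.3) = 0.402 / 1.986 = 0.2024.
ΔS = 882 − 4.94 = 877.1 mg/L, so the substrate removal rate is 2560 × 877.1/1000 = 2245 kg bCOD/d.
Biomass synthesised: P_X = Y_obs × 2245 = 454.4 kg VSS/d.
R_O = Q·(S₀ − S) − 1.42·P_X = 2245 − 1.42 × 454.4 = 1600 kg O₂/d.

R_O ≈ 1600 kg O₂/d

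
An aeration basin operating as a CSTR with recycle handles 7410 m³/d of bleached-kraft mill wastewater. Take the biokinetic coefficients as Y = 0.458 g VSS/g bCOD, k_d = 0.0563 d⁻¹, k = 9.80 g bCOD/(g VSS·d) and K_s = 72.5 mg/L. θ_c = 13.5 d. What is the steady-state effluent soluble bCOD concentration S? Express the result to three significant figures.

For a completely mixed reactor with recycle the Lawrence–McCarty relation gives S = K_s·(1 + k_d·θ_c) / [θ_c·(Y·k − k_d) − 1] = 72.5 × (1 + 0.0563 × 13.5) / [13.5 × (0.458 × 9.80 − 0.0563) − 1] = 127.6 / 58.83 = 2.169 mg/L.

S ≈ 2.17 mg/L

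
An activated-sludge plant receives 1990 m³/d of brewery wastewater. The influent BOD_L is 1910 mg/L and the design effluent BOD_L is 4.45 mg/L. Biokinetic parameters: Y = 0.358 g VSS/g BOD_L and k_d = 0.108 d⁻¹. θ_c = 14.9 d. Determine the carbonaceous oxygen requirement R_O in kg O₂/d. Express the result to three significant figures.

R_O ≈ 3050 kg O₂/d

The observed yield is Y_obs = Y/(1 + k_d·θ_c) = 0.358 / (1 + 0.108 × 14.9) = 0.358 / 2.609 = 0.1372 g VSS per g BOD_L removed.
Q·(S₀ − S) = 1990 × (1910 − 4.45) × 10⁻³ = 3792 kg/d removed.
P_X = Y_obs·Q·(S₀ − S) = 0.1372 × 3792 = 520.3 kg VSS/d.
Carbonaceous O₂ demand = substrate oxidised − cell-mass equivalent = 3792 − 1.42 × 520.3 = 3053 kg O₂/d.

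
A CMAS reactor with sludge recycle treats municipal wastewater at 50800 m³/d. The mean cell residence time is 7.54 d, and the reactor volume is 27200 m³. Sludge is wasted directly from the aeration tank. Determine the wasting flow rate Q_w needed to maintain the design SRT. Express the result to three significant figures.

Wasting from the aeration tank: Q_w = V / θ_c = 27200 / 7.54 = 3607 m³/d.

Q_w ≈ 3610 m³/d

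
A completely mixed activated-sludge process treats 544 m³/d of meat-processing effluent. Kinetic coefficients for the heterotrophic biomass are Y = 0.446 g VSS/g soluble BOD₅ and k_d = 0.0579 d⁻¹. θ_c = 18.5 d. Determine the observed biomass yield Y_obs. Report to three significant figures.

Y_obs ≈ 0.215 g VSS/g soluble BOD₅

The observed yield is Y_obs = Y/(1 + k_d·θ_c) = 0.446 / (1 + 0.0579 × 18.5) = 0.446 / 2.071 = 0.2153 g VSS per g soluble BOD₅ removed.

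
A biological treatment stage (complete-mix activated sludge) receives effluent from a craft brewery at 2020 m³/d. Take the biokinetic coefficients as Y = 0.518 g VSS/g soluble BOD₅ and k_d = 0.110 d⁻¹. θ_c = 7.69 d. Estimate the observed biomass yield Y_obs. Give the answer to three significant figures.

Y_obs ≈ 0.281 g VSS/g soluble BOD₅

The observed yield is Y_obs = Y/(1 + k_d·θ_c) = 0.518 / (1 + 0.110 × 7.69) = 0.518 / 1.846 = 0.2806 g VSS per g soluble BOD₅ removed.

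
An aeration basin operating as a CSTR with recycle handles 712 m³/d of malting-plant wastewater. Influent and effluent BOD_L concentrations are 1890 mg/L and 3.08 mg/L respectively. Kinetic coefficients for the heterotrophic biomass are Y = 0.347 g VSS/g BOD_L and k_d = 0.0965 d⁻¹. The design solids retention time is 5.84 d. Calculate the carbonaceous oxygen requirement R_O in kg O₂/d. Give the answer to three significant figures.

Y_obs = Y / (1 + k_d θ_c) = 0.347 / (1 + 0.0965 × 5.84) = 0.347 / 1.564 = 0.2219.
Q·(S₀ − S) = 712 × (1890 − 3.08) × 10⁻³ = 1343 kg/d removed.
Net sludge production P_X = 0.2219 × 1343 = 298.2 kg VSS/d.
R_O = Q·ΔS − 1.42 P_X = 1343 − 423.4 = 920.1 kg O₂/d.

R_O ≈ 920 kg O₂/d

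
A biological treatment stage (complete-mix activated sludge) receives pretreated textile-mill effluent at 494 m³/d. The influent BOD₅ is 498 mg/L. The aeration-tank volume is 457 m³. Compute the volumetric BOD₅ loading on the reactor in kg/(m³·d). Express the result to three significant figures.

L_v ≈ 0.538 kg BOD₅/(m³·d)

L_v = Q S₀ / V = 494 × 498 × 10⁻³ / 457.0 = 0.5383 kg/(m³·d).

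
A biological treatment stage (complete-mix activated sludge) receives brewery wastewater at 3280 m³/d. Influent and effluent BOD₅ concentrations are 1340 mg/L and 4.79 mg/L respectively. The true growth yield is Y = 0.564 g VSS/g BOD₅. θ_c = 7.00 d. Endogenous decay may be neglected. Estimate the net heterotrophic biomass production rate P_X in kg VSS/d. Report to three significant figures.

P_X ≈ 2470 kg VSS/d

With endogenous decay neglected, the observed yield equals the true yield: Y_obs = Y = 0.564 g VSS/g BOD₅.
Substrate removed = Q·(S₀ − S) = 3280 m³/d × (1340 − 4.79) g/m³ = 4.38×10^6 g/d = 4379 kg/d.
Biomass produced: P_X = Y_obs·Q·ΔS = 0.5640 × 4379 ≈ 2470 kg VSS/d.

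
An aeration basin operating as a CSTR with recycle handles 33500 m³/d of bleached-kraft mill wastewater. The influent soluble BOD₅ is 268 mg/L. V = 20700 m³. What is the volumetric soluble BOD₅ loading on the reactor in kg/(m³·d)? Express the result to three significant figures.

L_v ≈ 0.434 kg soluble BOD₅/(m³·d)

Applied soluble BOD₅ load per unit volume = Q·S₀/V = (33500 × 268/1000)/20700 = 0.4337 kg soluble BOD₅·m⁻³·d⁻¹.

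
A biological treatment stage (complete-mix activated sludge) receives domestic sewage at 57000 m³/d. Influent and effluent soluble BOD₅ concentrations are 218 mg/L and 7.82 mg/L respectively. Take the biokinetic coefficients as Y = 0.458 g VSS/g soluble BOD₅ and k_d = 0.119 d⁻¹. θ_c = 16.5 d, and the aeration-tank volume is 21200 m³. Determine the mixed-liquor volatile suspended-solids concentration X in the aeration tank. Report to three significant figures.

X ≈ 1440 mg/L

From V·X·(1 + k_d·θ_c) = Y·Q·(S₀ − S)·θ_c: X = 0.458 × 57000 × (218 − 7.82) × 16.5 / [21200 × (1 + 0.119 × 16.5)] = 1441 mg/L.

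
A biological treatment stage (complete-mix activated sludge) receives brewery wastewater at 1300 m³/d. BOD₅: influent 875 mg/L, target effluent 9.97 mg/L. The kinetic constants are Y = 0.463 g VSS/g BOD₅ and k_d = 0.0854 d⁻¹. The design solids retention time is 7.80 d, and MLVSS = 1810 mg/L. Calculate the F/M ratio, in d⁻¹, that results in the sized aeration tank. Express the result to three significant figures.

F/M ≈ 0.467 d⁻¹

Steady-state biomass mass balance: V·X·(1 + k_d·θ_c) = Y·Q·(S₀ − S)·θ_c, so V = 0.463 × 1300 × (875 − 9.97) × 7.80 / [1810 × (1 + 0.0854 × 7.80)] = 4.06×10^6 / 3016 = 1347 m³.
Food-to-microorganism ratio F/M = Q S₀ / (V X) = 1300 × 875 / (1347 × 1810) = 0.4667 d⁻¹.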